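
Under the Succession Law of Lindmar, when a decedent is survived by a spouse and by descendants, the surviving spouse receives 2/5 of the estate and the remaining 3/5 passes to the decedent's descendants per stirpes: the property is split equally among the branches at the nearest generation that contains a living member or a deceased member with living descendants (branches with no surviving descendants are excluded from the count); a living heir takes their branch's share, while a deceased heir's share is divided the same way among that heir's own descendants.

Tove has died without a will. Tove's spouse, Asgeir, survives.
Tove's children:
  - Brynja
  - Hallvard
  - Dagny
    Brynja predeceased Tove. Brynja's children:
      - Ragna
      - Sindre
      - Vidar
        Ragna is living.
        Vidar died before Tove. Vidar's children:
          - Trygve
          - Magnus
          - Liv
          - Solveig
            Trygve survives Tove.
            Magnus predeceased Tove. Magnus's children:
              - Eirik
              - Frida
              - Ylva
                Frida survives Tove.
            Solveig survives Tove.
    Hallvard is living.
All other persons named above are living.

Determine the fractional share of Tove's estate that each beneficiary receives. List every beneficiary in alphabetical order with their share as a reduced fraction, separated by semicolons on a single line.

Asgeir 2/5; Dagny 1/5; Eirik 1/180; Frida 1/180; Hallvard 1/5; Liv 1/60; Ragna 1/15; Sindre 1/15; Solveig 1/60; Trygve 1/60; Ylva 1/180

Asgeir, as surviving spouse, takes 2/5.
The remaining 3/5 passes to Tove's descendants per stirpes.
The 3/5 is divided into 3 equal shares of 1/5 among Brynja, Hallvard, Dagny.
Brynja predeceased; the 1/5 allotted to Brynja's branch passes to Brynja's issue by representation.
The 1/5 is divided into 3 equal shares of 1/15 among Ragna, Sindre, Vidar.
Ragna is living and takes 1/15.
Sindre is living and takes 1/15.
Vidar predeceased; the 1/15 allotted to Vidar's branch passes to Vidar's issue by representation.
The 1/15 is divided into 4 equal shares of 1/60 among Trygve, Magnus, Liv, Solveig.
Trygve is living and takes 1/60.
Magnus predeceased; the 1/60 allotted to Magnus's branch passes to Magnus's issue by representation.
The 1/60 is divided into 3 equal shares of 1/180 among Eirik, Frida, Ylva.
Eirik is living and takes 1/180.
Frida is living and takes 1/180.
Ylva is living and takes 1/180.
Liv is living and takes 1/60.
Solveig is living and takes 1/60.
Hallvard is living and takes 1/5.
Dagny is living and takes 1/5.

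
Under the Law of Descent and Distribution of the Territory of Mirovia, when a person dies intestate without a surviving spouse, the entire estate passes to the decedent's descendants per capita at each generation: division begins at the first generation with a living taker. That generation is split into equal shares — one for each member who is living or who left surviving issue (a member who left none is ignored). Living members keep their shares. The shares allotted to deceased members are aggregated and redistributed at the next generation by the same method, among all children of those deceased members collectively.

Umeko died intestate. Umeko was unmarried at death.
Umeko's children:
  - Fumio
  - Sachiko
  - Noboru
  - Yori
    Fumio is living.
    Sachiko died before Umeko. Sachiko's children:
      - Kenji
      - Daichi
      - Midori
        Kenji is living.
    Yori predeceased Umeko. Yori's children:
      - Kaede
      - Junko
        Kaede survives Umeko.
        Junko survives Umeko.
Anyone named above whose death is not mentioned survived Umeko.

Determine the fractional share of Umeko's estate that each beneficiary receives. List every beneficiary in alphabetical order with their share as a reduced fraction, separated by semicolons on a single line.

There is no surviving spouse, so the entire estate passes to Umeko's descendants per capita at each generation.
At generation 1 (Fumio, Sachiko, Noboru, Yori) there are 4 shares of (1)/4 = 1/4 each.
Living: Fumio and Noboru — each takes 1/4.
Deceased: Sachiko and Yori. Their combined 1/2 is pooled and carried to generation 2.
At generation 2 (Kenji, Daichi, Midori, Kaede, Junko) there are 5 shares of (1/2)/5 = 1/10 each.
Living: Kenji, Daichi, Midori, Kaede, and Junko — each takes 1/10.

Daichi 1/10; Fumio 1/4; Junko 1/10; Kaede 1/10; Kenji 1/10; Midori 1/10; Noboru 1/4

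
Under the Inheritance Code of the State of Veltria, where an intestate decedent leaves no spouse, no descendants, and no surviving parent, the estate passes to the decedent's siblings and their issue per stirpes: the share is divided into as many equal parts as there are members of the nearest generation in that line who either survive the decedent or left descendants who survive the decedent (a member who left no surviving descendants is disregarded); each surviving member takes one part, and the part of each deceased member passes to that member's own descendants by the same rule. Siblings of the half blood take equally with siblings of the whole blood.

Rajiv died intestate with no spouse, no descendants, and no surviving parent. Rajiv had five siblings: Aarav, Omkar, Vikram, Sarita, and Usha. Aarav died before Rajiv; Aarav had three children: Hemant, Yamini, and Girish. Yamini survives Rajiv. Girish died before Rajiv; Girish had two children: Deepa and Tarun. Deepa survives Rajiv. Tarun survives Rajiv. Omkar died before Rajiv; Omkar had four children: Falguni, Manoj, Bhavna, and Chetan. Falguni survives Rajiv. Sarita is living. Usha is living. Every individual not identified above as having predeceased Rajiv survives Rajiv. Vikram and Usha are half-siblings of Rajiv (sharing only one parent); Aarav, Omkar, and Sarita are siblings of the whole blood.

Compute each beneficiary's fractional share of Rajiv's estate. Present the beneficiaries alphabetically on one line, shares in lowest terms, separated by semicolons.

No spouse, descendants, or parent survives, so the estate passes to Rajiv's siblings per stirpes.
Half-blood and whole-blood siblings take equally under the stated rule.
The estate is divided into 5 equal shares of 1/5 among Aarav, Omkar, Vikram, Sarita, Usha.
Aarav predeceased; the 1/5 allotted to Aarav's branch passes to Aarav's issue by representation.
The 1/5 is divided into 3 equal shares of 1/15 among Hemant, Yamini, Girish.
Hemant is living and takes 1/15.
Yamini is living and takes 1/15.
Girish predeceased; the 1/15 allotted to Girish's branch passes to Girish's issue by representation.
The 1/15 is divided into 2 equal shares of 1/30 among Deepa, Tarun.
Deepa is living and takes 1/30.
Tarun is living and takes 1/30.
Omkar predeceased; the 1/5 allotted to Omkar's branch passes to Omkar's issue by representation.
The 1/5 is divided into 4 equal shares of 1/20 among Falguni, Manoj, Bhavna, Chetan.
Falguni is living and takes 1/20.
Manoj is living and takes 1/20.
Bhavna is living and takes 1/20.
Chetan is living and takes 1/20.
Vikram is living and takes 1/5.
Sarita is living and takes 1/5.
Usha is living and takes 1/5.

Bhavna 1/20; Chetan 1/20; Deepa 1/30; Falguni 1/20; Hemant 1/15; Manoj 1/20; Sarita 1/5; Tarun 1/30; Usha 1/5; Vikram 1/5; Yamini 1/15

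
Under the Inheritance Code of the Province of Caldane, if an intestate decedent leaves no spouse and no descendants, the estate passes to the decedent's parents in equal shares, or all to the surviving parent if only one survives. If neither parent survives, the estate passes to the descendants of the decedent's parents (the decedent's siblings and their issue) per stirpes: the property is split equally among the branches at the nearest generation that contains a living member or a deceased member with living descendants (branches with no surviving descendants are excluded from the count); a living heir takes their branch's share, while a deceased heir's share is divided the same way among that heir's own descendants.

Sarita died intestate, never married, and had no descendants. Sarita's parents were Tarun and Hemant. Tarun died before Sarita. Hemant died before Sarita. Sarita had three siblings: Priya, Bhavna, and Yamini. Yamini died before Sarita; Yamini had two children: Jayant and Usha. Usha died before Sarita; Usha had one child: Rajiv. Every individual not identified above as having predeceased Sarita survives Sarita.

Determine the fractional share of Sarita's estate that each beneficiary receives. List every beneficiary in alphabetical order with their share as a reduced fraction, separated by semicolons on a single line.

Bhavna 1/3; Jayant 1/6; Priya 1/3; Rajiv 1/6

Neither parent survives and there are no descendants, so the estate passes to Sarita's siblings and their issue per stirpes.
The estate is divided into 3 equal shares of 1/3 among Priya, Bhavna, Yamini.
Priya is living and takes 1/3.
Bhavna is living and takes 1/3.
Yamini predeceased; the 1/3 allotted to Yamini's branch passes to Yamini's issue by representation.
The 1/3 is divided into 2 equal shares of 1/6 among Jayant, Usha.
Jayant is living and takes 1/6.
Usha predeceased; the 1/6 allotted to Usha's branch passes to Usha's issue by representation.
Rajiv is the sole taker at this level and receives the full 1/6.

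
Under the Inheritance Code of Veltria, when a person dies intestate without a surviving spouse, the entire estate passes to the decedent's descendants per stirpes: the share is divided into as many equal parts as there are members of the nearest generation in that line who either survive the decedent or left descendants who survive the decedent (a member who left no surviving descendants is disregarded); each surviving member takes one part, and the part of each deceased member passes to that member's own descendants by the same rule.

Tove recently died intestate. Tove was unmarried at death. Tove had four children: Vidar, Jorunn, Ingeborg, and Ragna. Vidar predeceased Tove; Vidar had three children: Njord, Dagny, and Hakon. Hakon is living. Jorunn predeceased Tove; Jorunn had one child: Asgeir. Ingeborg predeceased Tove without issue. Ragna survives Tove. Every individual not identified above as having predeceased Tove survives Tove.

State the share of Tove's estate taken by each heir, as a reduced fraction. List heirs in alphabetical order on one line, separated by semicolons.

There is no surviving spouse, so the entire estate passes to Tove's descendants per stirpes.
Ingeborg left no surviving issue, so that branch lapses and is disregarded.
The estate is divided into 3 equal shares of 1/3 among Vidar, Jorunn, Ragna.
Vidar predeceased; the 1/3 allotted to Vidar's branch passes to Vidar's issue by representation.
The 1/3 is divided into 3 equal shares of 1/9 among Njord, Dagny, Hakon.
Njord is living and takes 1/9.
Dagny is living and takes 1/9.
Hakon is living and takes 1/9.
Jorunn predeceased; the 1/3 allotted to Jorunn's branch passes to Jorunn's issue by representation.
Asgeir is the sole taker at this level and receives the full 1/3.
Ragna is living and takes 1/3.

Asgeir 1/3; Dagny 1/9; Hakon 1/9; Njord 1/9; Ragna 1/3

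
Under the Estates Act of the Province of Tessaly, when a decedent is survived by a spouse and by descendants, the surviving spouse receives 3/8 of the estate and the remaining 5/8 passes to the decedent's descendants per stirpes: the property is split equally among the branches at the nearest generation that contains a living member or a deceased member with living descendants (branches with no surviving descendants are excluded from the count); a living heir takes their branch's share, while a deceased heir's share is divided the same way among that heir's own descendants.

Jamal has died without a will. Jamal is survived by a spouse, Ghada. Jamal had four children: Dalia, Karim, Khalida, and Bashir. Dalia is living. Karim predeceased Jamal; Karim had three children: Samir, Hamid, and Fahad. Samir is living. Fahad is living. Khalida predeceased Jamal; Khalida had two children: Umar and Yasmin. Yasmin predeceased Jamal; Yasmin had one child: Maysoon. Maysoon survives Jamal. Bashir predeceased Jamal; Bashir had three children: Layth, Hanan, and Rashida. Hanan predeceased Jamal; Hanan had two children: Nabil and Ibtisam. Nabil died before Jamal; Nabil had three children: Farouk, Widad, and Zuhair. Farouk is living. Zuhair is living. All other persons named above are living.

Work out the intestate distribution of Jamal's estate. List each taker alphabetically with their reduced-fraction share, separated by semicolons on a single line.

Ghada, as surviving spouse, takes 3/8.
The remaining 5/8 passes to Jamal's descendants per stirpes.
The 5/8 is divided into 4 equal shares of 5/32 among Dalia, Karim, Khalida, Bashir.
Dalia is living and takes 5/32.
Karim predeceased; the 5/32 allotted to Karim's branch passes to Karim's issue by representation.
The 5/32 is divided into 3 equal shares of 5/96 among Samir, Hamid, Fahad.
Samir is living and takes 5/96.
Hamid is living and takes 5/96.
Fahad is living and takes 5/96.
Khalida predeceased; the 5/32 allotted to Khalida's branch passes to Khalida's issue by representation.
The 5/32 is divided into 2 equal shares of 5/64 among Umar, Yasmin.
Umar is living and takes 5/64.
Yasmin predeceased; the 5/64 allotted to Yasmin's branch passes to Yasmin's issue by representation.
Maysoon is the sole taker at this level and receives the full 5/64.
Bashir predeceased; the 5/32 allotted to Bashir's branch passes to Bashir's issue by representation.
The 5/32 is divided into 3 equal shares of 5/96 among Layth, Hanan, Rashida.
Layth is living and takes 5/96.
Hanan predeceased; the 5/96 allotted to Hanan's branch passes to Hanan's issue by representation.
The 5/96 is divided into 2 equal shares of 5/192 among Nabil, Ibtisam.
Nabil predeceased; the 5/192 allotted to Nabil's branch passes to Nabil's issue by representation.
The 5/192 is divided into 3 equal shares of 5/576 among Farouk, Widad, Zuhair.
Farouk is living and takes 5/576.
Widad is living and takes 5/576.
Zuhair is living and takes 5/576.
Ibtisam is living and takes 5/192.
Rashida is living and takes 5/96.

Dalia 5/32; Fahad 5/96; Farouk 5/576; Ghada 3/8; Hamid 5/96; Ibtisam 5/192; Layth 5/96; Maysoon 5/64; Rashida 5/96; Samir 5/96; Umar 5/64; Widad 5/576; Zuhair 5/576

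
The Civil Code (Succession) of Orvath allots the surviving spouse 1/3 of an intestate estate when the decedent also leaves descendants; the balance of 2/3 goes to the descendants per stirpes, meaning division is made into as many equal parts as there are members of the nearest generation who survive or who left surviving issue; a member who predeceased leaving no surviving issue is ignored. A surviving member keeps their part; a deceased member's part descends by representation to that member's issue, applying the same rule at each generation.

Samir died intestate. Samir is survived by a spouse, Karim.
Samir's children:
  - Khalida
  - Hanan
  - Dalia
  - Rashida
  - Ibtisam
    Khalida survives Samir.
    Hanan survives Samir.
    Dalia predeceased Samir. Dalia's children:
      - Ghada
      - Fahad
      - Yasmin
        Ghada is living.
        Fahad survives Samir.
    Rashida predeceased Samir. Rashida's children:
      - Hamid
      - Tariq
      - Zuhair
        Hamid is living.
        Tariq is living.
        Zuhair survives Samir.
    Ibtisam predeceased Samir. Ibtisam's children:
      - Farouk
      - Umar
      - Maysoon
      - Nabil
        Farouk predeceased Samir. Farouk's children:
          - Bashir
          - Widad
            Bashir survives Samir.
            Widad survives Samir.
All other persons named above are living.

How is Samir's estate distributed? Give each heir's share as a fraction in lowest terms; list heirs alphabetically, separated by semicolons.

Karim, as surviving spouse, takes 1/3.
The remaining 2/3 passes to Samir's descendants per stirpes.
The 2/3 is divided into 5 equal shares of 2/15 among Khalida, Hanan, Dalia, Rashida, Ibtisam.
Khalida is living and takes 2/15.
Hanan is living and takes 2/15.
Dalia predeceased; the 2/15 allotted to Dalia's branch passes to Dalia's issue by representation.
The 2/15 is divided into 3 equal shares of 2/45 among Ghada, Fahad, Yasmin.
Ghada is living and takes 2/45.
Fahad is living and takes 2/45.
Yasmin is living and takes 2/45.
Rashida predeceased; the 2/15 allotted to Rashida's branch passes to Rashida's issue by representation.
The 2/15 is divided into 3 equal shares of 2/45 among Hamid, Tariq, Zuhair.
Hamid is living and takes 2/45.
Tariq is living and takes 2/45.
Zuhair is living and takes 2/45.
Ibtisam predeceased; the 2/15 allotted to Ibtisam's branch passes to Ibtisam's issue by representation.
The 2/15 is divided into 4 equal shares of 1/30 among Farouk, Umar, Maysoon, Nabil.
Farouk predeceased; the 1/30 allotted to Farouk's branch passes to Farouk's issue by representation.
The 1/30 is divided into 2 equal shares of 1/60 among Bashir, Widad.
Bashir is living and takes 1/60.
Widad is living and takes 1/60.
Umar is living and takes 1/30.
Maysoon is living and takes 1/30.
Nabil is living and takes 1/30.

Bashir 1/60; Fahad 2/45; Ghada 2/45; Hamid 2/45; Hanan 2/15; Karim 1/3; Khalida 2/15; Maysoon 1/30; Nabil 1/30; Tariq 2/45; Umar 1/30; Widad 1/60; Yasmin 2/45; Zuhair 2/45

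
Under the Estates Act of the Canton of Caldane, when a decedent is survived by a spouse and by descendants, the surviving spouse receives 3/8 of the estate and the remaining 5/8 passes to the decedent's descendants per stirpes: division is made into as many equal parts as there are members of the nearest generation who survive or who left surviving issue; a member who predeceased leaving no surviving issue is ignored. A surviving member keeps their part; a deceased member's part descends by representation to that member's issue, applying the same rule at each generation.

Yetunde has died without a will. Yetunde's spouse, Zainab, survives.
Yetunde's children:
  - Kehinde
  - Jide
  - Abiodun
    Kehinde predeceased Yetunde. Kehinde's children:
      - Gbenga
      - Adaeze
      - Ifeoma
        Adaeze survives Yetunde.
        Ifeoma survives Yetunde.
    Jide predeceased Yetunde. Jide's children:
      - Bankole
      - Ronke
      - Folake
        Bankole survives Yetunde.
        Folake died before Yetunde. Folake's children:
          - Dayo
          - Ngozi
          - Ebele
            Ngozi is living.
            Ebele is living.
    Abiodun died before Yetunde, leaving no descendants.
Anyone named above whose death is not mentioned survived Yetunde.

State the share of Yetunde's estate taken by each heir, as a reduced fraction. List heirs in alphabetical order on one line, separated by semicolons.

Zainab, as surviving spouse, takes 3/8.
The remaining 5/8 passes to Yetunde's descendants per stirpes.
Abiodun left no surviving issue, so that branch lapses and is disregarded.
The 5/8 is divided into 2 equal shares of 5/16 among Kehinde, Jide.
Kehinde predeceased; the 5/16 allotted to Kehinde's branch passes to Kehinde's issue by representation.
The 5/16 is divided into 3 equal shares of 5/48 among Gbenga, Adaeze, Ifeoma.
Gbenga is living and takes 5/48.
Adaeze is living and takes 5/48.
Ifeoma is living and takes 5/48.
Jide predeceased; the 5/16 allotted to Jide's branch passes to Jide's issue by representation.
The 5/16 is divided into 3 equal shares of 5/48 among Bankole, Ronke, Folake.
Bankole is living and takes 5/48.
Ronke is living and takes 5/48.
Folake predeceased; the 5/48 allotted to Folake's branch passes to Folake's issue by representation.
The 5/48 is divided into 3 equal shares of 5/144 among Dayo, Ngozi, Ebele.
Dayo is living and takes 5/144.
Ngozi is living and takes 5/144.
Ebele is living and takes 5/144.

Adaeze 5/48; Bankole 5/48; Dayo 5/144; Ebele 5/144; Gbenga 5/48; Ifeoma 5/48; Ngozi 5/144; Ronke 5/48; Zainab 3/8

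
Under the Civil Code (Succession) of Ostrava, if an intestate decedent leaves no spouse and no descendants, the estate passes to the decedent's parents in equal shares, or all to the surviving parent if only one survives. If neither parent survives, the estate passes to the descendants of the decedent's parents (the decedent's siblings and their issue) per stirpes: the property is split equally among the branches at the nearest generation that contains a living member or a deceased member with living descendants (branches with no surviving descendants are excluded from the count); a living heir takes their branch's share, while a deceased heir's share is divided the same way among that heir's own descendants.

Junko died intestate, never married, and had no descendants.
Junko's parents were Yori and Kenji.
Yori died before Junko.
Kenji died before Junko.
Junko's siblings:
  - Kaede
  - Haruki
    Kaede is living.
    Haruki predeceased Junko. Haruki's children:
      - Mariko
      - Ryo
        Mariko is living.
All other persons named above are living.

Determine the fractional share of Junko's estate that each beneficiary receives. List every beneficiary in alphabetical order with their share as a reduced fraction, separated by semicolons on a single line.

Neither parent survives and there are no descendants, so the estate passes to Junko's siblings and their issue per stirpes.
The estate is divided into 2 equal shares of 1/2 among Kaede, Haruki.
Kaede is living and takes 1/2.
Haruki predeceased; the 1/2 allotted to Haruki's branch passes to Haruki's issue by representation.
The 1/2 is divided into 2 equal shares of 1/4 among Mariko, Ryo.
Mariko is living and takes 1/4.
Ryo is living and takes 1/4.

Kaede 1/2; Mariko 1/4; Ryo 1/4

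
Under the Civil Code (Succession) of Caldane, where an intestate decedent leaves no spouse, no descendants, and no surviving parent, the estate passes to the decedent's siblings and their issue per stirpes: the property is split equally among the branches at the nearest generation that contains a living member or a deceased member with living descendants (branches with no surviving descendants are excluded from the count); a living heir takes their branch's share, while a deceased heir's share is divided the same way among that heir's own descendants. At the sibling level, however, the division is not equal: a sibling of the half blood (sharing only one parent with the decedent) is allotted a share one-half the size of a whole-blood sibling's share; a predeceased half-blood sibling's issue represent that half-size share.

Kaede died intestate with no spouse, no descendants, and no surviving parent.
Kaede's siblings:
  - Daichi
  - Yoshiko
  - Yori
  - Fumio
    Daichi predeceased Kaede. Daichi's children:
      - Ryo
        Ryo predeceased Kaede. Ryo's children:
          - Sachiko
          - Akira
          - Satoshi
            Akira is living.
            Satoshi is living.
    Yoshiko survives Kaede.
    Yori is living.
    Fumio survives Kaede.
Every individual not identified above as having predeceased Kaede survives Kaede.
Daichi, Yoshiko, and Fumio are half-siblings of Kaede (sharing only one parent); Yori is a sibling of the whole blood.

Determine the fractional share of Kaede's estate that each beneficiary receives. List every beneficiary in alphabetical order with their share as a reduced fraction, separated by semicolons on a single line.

No spouse, descendants, or parent survives, so the estate passes to Kaede's siblings per stirpes.
Half-blood siblings count for one-half the weight of whole-blood siblings at the initial division.
Dividing 1 in proportion to weights (total weight 5/2): Daichi (weight 1/2) → 1/5; Yoshiko (weight 1/2) → 1/5; Yori (weight 1) → 2/5; Fumio (weight 1/2) → 1/5.
Daichi predeceased; the 1/5 allotted to Daichi's branch passes to Daichi's issue by representation.
Ryo's line is the sole branch at this level, so the full 1/5 passes to Ryo's issue by representation.
The 1/5 is divided into 3 equal shares of 1/15 among Sachiko, Akira, Satoshi.
Sachiko is living and takes 1/15.
Akira is living and takes 1/15.
Satoshi is living and takes 1/15.
Yoshiko is living and takes 1/5.
Yori is living and takes 2/5.
Fumio is living and takes 1/5.

Akira 1/15; Fumio 1/5; Sachiko 1/15; Satoshi 1/15; Yori 2/5; Yoshiko 1/5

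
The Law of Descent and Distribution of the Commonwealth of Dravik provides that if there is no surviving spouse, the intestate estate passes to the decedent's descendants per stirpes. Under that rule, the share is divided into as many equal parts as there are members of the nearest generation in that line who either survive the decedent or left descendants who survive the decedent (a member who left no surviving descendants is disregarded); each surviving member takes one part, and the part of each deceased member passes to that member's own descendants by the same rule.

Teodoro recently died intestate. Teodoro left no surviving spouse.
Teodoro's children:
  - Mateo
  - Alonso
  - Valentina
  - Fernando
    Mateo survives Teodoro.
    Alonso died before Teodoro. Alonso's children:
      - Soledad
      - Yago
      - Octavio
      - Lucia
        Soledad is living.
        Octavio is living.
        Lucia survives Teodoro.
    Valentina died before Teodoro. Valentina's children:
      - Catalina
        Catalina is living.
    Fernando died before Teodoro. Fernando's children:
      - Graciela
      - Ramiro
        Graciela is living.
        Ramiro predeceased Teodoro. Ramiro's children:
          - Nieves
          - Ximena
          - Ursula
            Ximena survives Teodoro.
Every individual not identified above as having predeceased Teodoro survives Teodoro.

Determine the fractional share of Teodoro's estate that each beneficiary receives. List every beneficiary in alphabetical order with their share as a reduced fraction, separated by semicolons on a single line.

Catalina 1/4; Graciela 1/8; Lucia 1/16; Mateo 1/4; Nieves 1/24; Octavio 1/16; Soledad 1/16; Ursula 1/24; Ximena 1/24; Yago 1/16

There is no surviving spouse, so the entire estate passes to Teodoro's descendants per stirpes.
The estate is divided into 4 equal shares of 1/4 among Mateo, Alonso, Valentina, Fernando.
Mateo is living and takes 1/4.
Alonso predeceased; the 1/4 allotted to Alonso's branch passes to Alonso's issue by representation.
The 1/4 is divided into 4 equal shares of 1/16 among Soledad, Yago, Octavio, Lucia.
Soledad is living and takes 1/16.
Yago is living and takes 1/16.
Octavio is living and takes 1/16.
Lucia is living and takes 1/16.
Valentina predeceased; the 1/4 allotted to Valentina's branch passes to Valentina's issue by representation.
Catalina is the sole taker at this level and receives the full 1/4.
Fernando predeceased; the 1/4 allotted to Fernando's branch passes to Fernando's issue by representation.
The 1/4 is divided into 2 equal shares of 1/8 among Graciela, Ramiro.
Graciela is living and takes 1/8.
Ramiro predeceased; the 1/8 allotted to Ramiro's branch passes to Ramiro's issue by representation.
The 1/8 is divided into 3 equal shares of 1/24 among Nieves, Ximena, Ursula.
Nieves is living and takes 1/24.
Ximena is living and takes 1/24.
Ursula is living and takes 1/24.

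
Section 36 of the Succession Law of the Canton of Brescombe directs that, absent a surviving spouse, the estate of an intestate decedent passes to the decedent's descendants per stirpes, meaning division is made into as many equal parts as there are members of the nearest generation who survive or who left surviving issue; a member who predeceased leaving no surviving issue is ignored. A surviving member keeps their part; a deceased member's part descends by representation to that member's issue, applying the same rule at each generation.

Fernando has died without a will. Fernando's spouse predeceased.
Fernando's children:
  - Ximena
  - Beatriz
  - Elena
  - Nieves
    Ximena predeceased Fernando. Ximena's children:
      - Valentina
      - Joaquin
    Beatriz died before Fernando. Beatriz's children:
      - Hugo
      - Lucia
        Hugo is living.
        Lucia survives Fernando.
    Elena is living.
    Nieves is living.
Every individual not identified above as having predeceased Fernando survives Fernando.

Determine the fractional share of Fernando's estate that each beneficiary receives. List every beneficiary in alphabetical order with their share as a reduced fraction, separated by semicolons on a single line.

Elena 1/4; Hugo 1/8; Joaquin 1/8; Lucia 1/8; Nieves 1/4; Valentina 1/8

There is no surviving spouse, so the entire estate passes to Fernando's descendants per stirpes.
The estate is divided into 4 equal shares of 1/4 among Ximena, Beatriz, Elena, Nieves.
Ximena predeceased; the 1/4 allotted to Ximena's branch passes to Ximena's issue by representation.
The 1/4 is divided into 2 equal shares of 1/8 among Valentina, Joaquin.
Valentina is living and takes 1/8.
Joaquin is living and takes 1/8.
Beatriz predeceased; the 1/4 allotted to Beatriz's branch passes to Beatriz's issue by representation.
The 1/4 is divided into 2 equal shares of 1/8 among Hugo, Lucia.
Hugo is living and takes 1/8.
Lucia is living and takes 1/8.
Elena is living and takes 1/4.
Nieves is living and takes 1/4.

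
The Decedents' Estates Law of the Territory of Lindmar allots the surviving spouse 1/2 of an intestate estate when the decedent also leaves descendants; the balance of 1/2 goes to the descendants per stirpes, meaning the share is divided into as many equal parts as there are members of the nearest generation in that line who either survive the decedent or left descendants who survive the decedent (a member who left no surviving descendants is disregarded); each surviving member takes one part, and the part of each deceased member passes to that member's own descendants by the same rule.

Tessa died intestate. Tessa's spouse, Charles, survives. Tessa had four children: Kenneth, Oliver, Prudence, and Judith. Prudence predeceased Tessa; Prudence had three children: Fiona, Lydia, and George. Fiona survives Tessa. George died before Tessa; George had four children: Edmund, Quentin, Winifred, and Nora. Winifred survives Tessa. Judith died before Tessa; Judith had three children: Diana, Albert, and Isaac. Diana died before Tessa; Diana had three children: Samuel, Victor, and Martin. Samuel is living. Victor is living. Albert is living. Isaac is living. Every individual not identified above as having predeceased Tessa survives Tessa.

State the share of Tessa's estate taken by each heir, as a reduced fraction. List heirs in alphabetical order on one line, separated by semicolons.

Albert 1/24; Charles 1/2; Edmund 1/96; Fiona 1/24; Isaac 1/24; Kenneth 1/8; Lydia 1/24; Martin 1/72; Nora 1/96; Oliver 1/8; Quentin 1/96; Samuel 1/72; Victor 1/72; Winifred 1/96

Charles, as surviving spouse, takes 1/2.
The remaining 1/2 passes to Tessa's descendants per stirpes.
The 1/2 is divided into 4 equal shares of 1/8 among Kenneth, Oliver, Prudence, Judith.
Kenneth is living and takes 1/8.
Oliver is living and takes 1/8.
Prudence predeceased; the 1/8 allotted to Prudence's branch passes to Prudence's issue by representation.
The 1/8 is divided into 3 equal shares of 1/24 among Fiona, Lydia, George.
Fiona is living and takes 1/24.
Lydia is living and takes 1/24.
George predeceased; the 1/24 allotted to George's branch passes to George's issue by representation.
The 1/24 is divided into 4 equal shares of 1/96 among Edmund, Quentin, Winifred, Nora.
Edmund is living and takes 1/96.
Quentin is living and takes 1/96.
Winifred is living and takes 1/96.
Nora is living and takes 1/96.
Judith predeceased; the 1/8 allotted to Judith's branch passes to Judith's issue by representation.
The 1/8 is divided into 3 equal shares of 1/24 among Diana, Albert, Isaac.
Diana predeceased; the 1/24 allotted to Diana's branch passes to Diana's issue by representation.
The 1/24 is divided into 3 equal shares of 1/72 among Samuel, Victor, Martin.
Samuel is living and takes 1/72.
Victor is living and takes 1/72.
Martin is living and takes 1/72.
Albert is living and takes 1/24.
Isaac is living and takes 1/24.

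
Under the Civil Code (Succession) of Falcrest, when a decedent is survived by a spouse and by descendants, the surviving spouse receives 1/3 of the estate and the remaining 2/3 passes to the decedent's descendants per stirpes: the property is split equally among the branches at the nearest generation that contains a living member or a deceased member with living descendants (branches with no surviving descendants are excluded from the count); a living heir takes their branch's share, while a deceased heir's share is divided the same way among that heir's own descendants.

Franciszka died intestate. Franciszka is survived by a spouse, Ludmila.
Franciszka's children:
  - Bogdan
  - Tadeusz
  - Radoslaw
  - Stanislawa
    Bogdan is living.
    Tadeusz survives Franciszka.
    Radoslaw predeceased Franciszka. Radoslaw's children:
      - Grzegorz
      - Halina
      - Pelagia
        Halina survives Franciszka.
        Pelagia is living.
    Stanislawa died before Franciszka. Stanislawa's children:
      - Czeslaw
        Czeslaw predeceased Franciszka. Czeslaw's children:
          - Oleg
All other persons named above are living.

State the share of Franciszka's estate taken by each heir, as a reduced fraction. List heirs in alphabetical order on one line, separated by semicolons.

Bogdan 1/6; Grzegorz 1/18; Halina 1/18; Ludmila 1/3; Oleg 1/6; Pelagia 1/18; Tadeusz 1/6

Ludmila, as surviving spouse, takes 1/3.
The remaining 2/3 passes to Franciszka's descendants per stirpes.
The 2/3 is divided into 4 equal shares of 1/6 among Bogdan, Tadeusz, Radoslaw, Stanislawa.
Bogdan is living and takes 1/6.
Tadeusz is living and takes 1/6.
Radoslaw predeceased; the 1/6 allotted to Radoslaw's branch passes to Radoslaw's issue by representation.
The 1/6 is divided into 3 equal shares of 1/18 among Grzegorz, Halina, Pelagia.
Grzegorz is living and takes 1/18.
Halina is living and takes 1/18.
Pelagia is living and takes 1/18.
Stanislawa predeceased; the 1/6 allotted to Stanislawa's branch passes to Stanislawa's issue by representation.
Czeslaw's line is the sole branch at this level, so the full 1/6 passes to Czeslaw's issue by representation.
Oleg is the sole taker at this level and receives the full 1/6.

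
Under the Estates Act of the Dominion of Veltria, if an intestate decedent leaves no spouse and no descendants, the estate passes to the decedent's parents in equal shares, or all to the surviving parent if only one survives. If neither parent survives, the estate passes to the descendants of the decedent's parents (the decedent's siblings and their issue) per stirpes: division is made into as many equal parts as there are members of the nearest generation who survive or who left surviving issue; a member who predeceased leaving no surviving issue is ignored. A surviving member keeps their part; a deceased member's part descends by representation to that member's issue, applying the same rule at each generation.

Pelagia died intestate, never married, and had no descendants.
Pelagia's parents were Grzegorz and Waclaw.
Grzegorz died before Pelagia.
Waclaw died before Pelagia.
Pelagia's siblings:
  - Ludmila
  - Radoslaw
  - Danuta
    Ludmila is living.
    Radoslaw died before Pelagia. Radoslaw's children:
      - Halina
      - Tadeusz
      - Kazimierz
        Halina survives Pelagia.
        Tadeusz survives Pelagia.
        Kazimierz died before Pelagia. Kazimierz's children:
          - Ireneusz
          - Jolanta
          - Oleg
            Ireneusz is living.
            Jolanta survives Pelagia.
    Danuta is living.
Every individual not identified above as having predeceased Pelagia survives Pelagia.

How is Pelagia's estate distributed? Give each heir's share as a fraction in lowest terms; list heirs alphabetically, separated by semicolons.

Danuta 1/3; Halina 1/9; Ireneusz 1/27; Jolanta 1/27; Ludmila 1/3; Oleg 1/27; Tadeusz 1/9

Neither parent survives and there are no descendants, so the estate passes to Pelagia's siblings and their issue per stirpes.
The estate is divided into 3 equal shares of 1/3 among Ludmila, Radoslaw, Danuta.
Ludmila is living and takes 1/3.
Radoslaw predeceased; the 1/3 allotted to Radoslaw's branch passes to Radoslaw's issue by representation.
The 1/3 is divided into 3 equal shares of 1/9 among Halina, Tadeusz, Kazimierz.
Halina is living and takes 1/9.
Tadeusz is living and takes 1/9.
Kazimierz predeceased; the 1/9 allotted to Kazimierz's branch passes to Kazimierz's issue by representation.
The 1/9 is divided into 3 equal shares of 1/27 among Ireneusz, Jolanta, Oleg.
Ireneusz is living and takes 1/27.
Jolanta is living and takes 1/27.
Oleg is living and takes 1/27.
Danuta is living and takes 1/3.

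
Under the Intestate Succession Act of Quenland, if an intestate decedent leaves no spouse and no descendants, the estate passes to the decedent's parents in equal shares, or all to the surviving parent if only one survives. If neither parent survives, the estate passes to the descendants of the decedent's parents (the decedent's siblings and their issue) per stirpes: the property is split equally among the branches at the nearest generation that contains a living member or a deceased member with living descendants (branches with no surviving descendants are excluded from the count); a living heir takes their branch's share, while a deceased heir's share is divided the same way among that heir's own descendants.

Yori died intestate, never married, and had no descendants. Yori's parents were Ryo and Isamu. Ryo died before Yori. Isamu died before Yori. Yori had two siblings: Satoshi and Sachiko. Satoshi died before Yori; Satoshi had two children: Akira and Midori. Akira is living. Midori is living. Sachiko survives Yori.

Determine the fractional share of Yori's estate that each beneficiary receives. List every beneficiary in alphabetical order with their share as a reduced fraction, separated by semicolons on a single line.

Neither parent survives and there are no descendants, so the estate passes to Yori's siblings and their issue per stirpes.
The estate is divided into 2 equal shares of 1/2 among Satoshi, Sachiko.
Satoshi predeceased; the 1/2 allotted to Satoshi's branch passes to Satoshi's issue by representation.
The 1/2 is divided into 2 equal shares of 1/4 among Akira, Midori.
Akira is living and takes 1/4.
Midori is living and takes 1/4.
Sachiko is living and takes 1/2.

Akira 1/4; Midori 1/4; Sachiko 1/2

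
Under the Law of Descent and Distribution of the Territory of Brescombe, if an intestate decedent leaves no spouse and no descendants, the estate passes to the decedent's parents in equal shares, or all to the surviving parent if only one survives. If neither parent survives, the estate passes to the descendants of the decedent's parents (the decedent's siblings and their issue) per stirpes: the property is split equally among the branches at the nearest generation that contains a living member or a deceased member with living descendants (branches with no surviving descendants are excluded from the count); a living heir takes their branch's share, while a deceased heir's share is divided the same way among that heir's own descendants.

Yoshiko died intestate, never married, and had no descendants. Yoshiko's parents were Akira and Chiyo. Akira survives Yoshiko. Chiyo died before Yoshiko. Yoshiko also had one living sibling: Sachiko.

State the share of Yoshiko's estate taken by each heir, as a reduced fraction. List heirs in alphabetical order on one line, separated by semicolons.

Only one parent, Akira, survives, so Akira takes the entire estate. The siblings take nothing because a surviving parent has priority.

Akira 1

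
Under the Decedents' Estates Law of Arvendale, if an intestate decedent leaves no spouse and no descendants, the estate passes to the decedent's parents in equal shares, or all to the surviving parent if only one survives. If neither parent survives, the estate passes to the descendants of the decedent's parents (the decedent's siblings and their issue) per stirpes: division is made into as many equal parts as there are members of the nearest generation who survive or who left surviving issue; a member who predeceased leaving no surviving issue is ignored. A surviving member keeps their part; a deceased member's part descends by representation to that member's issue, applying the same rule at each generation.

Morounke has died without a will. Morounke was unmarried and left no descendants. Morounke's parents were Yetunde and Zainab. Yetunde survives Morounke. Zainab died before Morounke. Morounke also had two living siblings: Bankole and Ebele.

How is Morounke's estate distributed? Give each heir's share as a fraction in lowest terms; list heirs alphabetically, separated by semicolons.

Only one parent, Yetunde, survives, so Yetunde takes the entire estate. The siblings take nothing because a surviving parent has priority.

Yetunde 1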